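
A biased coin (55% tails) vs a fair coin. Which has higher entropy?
Fair coin

The fair coin is uniform (p=0.5), maximizing binary entropy at 1 bit. The biased coin has H(0.55) ≈ 0.993 bits — its outcome is more predictable, so its entropy is lower.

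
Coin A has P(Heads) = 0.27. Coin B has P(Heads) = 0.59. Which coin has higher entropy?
B

For binary distributions, entropy is maximized at p=0.5 and decreases as p moves toward 0 or 1.

H(A) = H(0.27) = 0.8415 bits
H(B) = H(0.59) = 0.9765 bits

Distribution B (p=0.59) is closer to uniform (p=0.5), so it has higher entropy.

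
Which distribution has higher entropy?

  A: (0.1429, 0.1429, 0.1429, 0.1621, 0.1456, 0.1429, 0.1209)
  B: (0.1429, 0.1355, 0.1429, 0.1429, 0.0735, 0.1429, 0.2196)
A

Both distributions are close to uniform, making this a harder comparison.

H(A) = 2.8030 bits
H(B) = 2.7519 bits

The distribution closer to uniform has higher entropy.
Answer: A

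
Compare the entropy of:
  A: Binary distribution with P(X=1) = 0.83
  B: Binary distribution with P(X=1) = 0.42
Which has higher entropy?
B

For binary distributions, entropy is maximized at p=0.5 and decreases as p moves toward 0 or 1.

H(A) = H(0.83) = 0.6577 bits
H(B) = H(0.42) = 0.9815 bits

Distribution B (p=0.42) is closer to uniform (p=0.5), so it has higher entropy.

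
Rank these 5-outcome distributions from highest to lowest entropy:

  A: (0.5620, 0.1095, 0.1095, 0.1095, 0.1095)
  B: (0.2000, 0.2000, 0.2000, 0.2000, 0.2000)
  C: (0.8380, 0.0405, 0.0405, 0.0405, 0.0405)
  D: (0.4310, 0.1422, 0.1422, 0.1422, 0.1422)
B > D > A > C

Key insight: Entropy is maximized by uniform distributions and minimized by concentrated distributions.

Entropies:
  H(A) = 1.8649 bits
  H(B) = 2.3219 bits
  H(C) = 0.9631 bits
  H(D) = 2.1242 bits

Ranking: B > D > A > C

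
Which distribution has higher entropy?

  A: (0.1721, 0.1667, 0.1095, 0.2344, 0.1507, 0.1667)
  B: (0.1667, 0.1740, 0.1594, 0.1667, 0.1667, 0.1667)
B

Both distributions are close to uniform, making this a harder comparison.

H(A) = 2.5500 bits
H(B) = 2.5845 bits

The distribution closer to uniform has higher entropy.
Answer: B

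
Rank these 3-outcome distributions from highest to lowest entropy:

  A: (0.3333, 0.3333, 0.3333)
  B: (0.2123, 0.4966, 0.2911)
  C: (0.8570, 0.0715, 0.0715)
A > B > C

Key insight: Entropy is maximized by uniform distributions and minimized by concentrated distributions.

- Uniform distributions have maximum entropy log₂(3) = 1.5850 bits
- The more "peaked" or concentrated a distribution, the lower its entropy

Entropies:
  H(A) = 1.5850 bits
  H(B) = 1.4944 bits
  H(C) = 0.7350 bits

Ranking: A > B > C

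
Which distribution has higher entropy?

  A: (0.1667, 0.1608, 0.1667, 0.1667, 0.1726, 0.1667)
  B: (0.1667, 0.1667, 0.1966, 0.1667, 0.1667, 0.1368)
A

Both distributions are close to uniform, making this a harder comparison.

H(A) = 2.5847 bits
H(B) = 2.5772 bits

The distribution closer to uniform has higher entropy.
Answer: A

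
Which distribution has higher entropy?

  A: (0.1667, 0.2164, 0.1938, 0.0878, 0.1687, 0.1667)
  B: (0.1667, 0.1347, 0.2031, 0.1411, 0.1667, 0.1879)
B

Both distributions are close to uniform, making this a harder comparison.

H(A) = 2.5396 bits
H(B) = 2.5700 bits

The distribution closer to uniform has higher entropy.
Answer: B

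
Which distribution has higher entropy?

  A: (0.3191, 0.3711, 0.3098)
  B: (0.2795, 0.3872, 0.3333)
A

Both distributions are close to uniform, making this a harder comparison.

H(A) = 1.5803 bits
H(B) = 1.5723 bits

The distribution closer to uniform has higher entropy.
Answer: A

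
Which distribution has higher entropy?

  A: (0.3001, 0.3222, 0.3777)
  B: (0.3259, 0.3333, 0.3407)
B

Both distributions are close to uniform, making this a harder comparison.

H(A) = 1.5781 bits
H(B) = 1.5847 bits

The distribution closer to uniform has higher entropy.
Answer: B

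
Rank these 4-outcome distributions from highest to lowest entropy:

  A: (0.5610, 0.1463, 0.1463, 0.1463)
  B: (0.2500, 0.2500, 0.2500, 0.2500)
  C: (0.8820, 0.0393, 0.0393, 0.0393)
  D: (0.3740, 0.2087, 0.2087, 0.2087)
B > D > A > C

Key insight: Entropy is maximized by uniform distributions and minimized by concentrated distributions.

Entropies:
  H(A) = 1.6850 bits
  H(B) = 2.0000 bits
  H(C) = 0.7106 bits
  H(D) = 1.9459 bits

Ranking: B > D > A > C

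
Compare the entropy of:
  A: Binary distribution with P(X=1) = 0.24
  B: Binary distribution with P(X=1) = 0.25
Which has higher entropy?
B

For binary distributions, entropy is maximized at p=0.5 and decreases as p moves toward 0 or 1.

H(A) = H(0.24) = 0.7950 bits
H(B) = H(0.25) = 0.8113 bits

Distribution B (p=0.25) is closer to uniform (p=0.5), so it has higher entropy.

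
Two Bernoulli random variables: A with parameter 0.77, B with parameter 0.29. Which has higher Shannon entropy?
B

For binary distributions, entropy is maximized at p=0.5 and decreases as p moves toward 0 or 1.

H(A) = H(0.77) = 0.7780 bits
H(B) = H(0.29) = 0.8687 bits

Distribution B (p=0.29) is closer to uniform (p=0.5), so it has higher entropy.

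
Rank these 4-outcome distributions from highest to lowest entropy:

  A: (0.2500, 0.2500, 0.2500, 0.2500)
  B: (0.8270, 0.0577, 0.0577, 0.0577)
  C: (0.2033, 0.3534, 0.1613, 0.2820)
A > C > B

Key insight: Entropy is maximized by uniform distributions and minimized by concentrated distributions.

- Uniform distributions have maximum entropy log₂(4) = 2.0000 bits
- The more "peaked" or concentrated a distribution, the lower its entropy

Entropies:
  H(A) = 2.0000 bits
  H(B) = 0.9387 bits
  H(C) = 1.9371 bits

Ranking: A > C > B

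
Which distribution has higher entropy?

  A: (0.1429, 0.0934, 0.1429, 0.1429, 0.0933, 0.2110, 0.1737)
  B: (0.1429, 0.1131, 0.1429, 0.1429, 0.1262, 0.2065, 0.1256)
B

Both distributions are close to uniform, making this a harder comparison.

H(A) = 2.7542 bits
H(B) = 2.7816 bits

The distribution closer to uniform has higher entropy.
Answer: B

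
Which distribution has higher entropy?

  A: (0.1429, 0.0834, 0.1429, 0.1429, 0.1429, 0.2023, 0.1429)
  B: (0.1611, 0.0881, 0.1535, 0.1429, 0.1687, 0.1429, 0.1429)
B

Both distributions are close to uniform, making this a harder comparison.

H(A) = 2.7706 bits
H(B) = 2.7845 bits

The distribution closer to uniform has higher entropy.
Answer: B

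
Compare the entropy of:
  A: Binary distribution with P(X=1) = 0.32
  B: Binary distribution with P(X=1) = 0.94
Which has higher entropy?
A

For binary distributions, entropy is maximized at p=0.5 and decreases as p moves toward 0 or 1.

H(A) = H(0.32) = 0.9044 bits
H(B) = H(0.94) = 0.3274 bits

Distribution A (p=0.32) is closer to uniform (p=0.5), so it has higher entropy.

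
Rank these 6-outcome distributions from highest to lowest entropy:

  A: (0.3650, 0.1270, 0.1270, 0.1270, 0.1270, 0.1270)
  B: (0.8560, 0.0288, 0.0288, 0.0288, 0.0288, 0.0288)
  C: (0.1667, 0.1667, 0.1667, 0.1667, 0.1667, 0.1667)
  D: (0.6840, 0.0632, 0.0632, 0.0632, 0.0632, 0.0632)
C > A > D > B

Key insight: Entropy is maximized by uniform distributions and minimized by concentrated distributions.

Entropies:
  H(A) = 2.4212 bits
  H(B) = 0.9290 bits
  H(C) = 2.5850 bits
  H(D) = 1.6337 bits

Ranking: C > A > D > B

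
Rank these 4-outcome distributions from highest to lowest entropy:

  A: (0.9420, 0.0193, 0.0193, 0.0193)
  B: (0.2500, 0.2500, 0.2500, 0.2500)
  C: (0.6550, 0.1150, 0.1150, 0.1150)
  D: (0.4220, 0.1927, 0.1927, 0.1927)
B > D > C > A

Key insight: Entropy is maximized by uniform distributions and minimized by concentrated distributions.

Entropies:
  H(A) = 0.4114 bits
  H(B) = 2.0000 bits
  H(C) = 1.4763 bits
  H(D) = 1.8985 bits

Ranking: B > D > C > A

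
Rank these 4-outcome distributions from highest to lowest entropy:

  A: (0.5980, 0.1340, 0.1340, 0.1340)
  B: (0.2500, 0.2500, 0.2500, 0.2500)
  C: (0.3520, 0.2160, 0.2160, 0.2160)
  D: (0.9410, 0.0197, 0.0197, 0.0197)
B > C > A > D

Key insight: Entropy is maximized by uniform distributions and minimized by concentrated distributions.

Entropies:
  H(A) = 1.6093 bits
  H(B) = 2.0000 bits
  H(C) = 1.9629 bits
  H(D) = 0.4170 bits

Ranking: B > C > A > D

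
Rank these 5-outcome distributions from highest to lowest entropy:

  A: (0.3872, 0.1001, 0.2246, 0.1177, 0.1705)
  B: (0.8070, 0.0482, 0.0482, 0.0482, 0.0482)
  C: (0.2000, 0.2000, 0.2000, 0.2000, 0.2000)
C > A > B

Key insight: Entropy is maximized by uniform distributions and minimized by concentrated distributions.

- Uniform distributions have maximum entropy log₂(5) = 2.3219 bits
- The more "peaked" or concentrated a distribution, the lower its entropy

Entropies:
  H(A) = 2.1446 bits
  H(B) = 1.0937 bits
  H(C) = 2.3219 bits

Ranking: C > A > B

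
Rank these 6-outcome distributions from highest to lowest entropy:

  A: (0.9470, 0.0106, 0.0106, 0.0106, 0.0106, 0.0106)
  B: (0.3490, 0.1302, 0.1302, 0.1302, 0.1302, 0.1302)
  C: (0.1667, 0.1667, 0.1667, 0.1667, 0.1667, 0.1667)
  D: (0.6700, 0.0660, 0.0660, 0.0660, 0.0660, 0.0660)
C > B > D > A

Key insight: Entropy is maximized by uniform distributions and minimized by concentrated distributions.

Entropies:
  H(A) = 0.4221 bits
  H(B) = 2.4447 bits
  H(C) = 2.5850 bits
  H(D) = 1.6812 bits

Ranking: C > B > D > A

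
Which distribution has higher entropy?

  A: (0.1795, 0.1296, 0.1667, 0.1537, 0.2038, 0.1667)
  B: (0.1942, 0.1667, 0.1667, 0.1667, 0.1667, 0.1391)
B

Both distributions are close to uniform, making this a harder comparison.

H(A) = 2.5715 bits
H(B) = 2.5784 bits

The distribution closer to uniform has higher entropy.
Answer: B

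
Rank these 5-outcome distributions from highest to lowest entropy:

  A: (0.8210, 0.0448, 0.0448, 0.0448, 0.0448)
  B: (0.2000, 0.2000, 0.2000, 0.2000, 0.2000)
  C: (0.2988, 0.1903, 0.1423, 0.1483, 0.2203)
B > C > A

Key insight: Entropy is maximized by uniform distributions and minimized by concentrated distributions.

- Uniform distributions have maximum entropy log₂(5) = 2.3219 bits
- The more "peaked" or concentrated a distribution, the lower its entropy

Entropies:
  H(A) = 1.0359 bits
  H(B) = 2.3219 bits
  H(C) = 2.2657 bits

Ranking: B > C > A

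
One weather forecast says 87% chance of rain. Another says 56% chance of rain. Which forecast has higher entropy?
56% forecast

Treat each forecast as a Bernoulli distribution. Binary entropy is maximized at p=0.5 and falls off symmetrically toward 0 or 1. The 56% forecast is closer to 50%, so it is more uncertain. H(87%) ≈ 0.557 bits, H(56%) ≈ 0.990 bits.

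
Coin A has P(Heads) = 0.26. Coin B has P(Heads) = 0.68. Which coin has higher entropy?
B

For binary distributions, entropy is maximized at p=0.5 and decreases as p moves toward 0 or 1.

H(A) = H(0.26) = 0.8267 bits
H(B) = H(0.68) = 0.9044 bits

Distribution B (p=0.68) is closer to uniform (p=0.5), so it has higher entropy.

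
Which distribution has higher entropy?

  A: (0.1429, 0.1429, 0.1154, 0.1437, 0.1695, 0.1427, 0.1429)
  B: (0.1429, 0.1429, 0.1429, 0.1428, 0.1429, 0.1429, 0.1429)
B

Both distributions are close to uniform, making this a harder comparison.

H(A) = 2.7999 bits
H(B) = 2.8074 bits

The distribution closer to uniform has higher entropy.
Answer: B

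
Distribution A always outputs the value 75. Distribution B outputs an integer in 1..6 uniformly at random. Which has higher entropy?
B

A is deterministic, so H(A) = 0. B is uniform over 6 outcomes, so H(B) = log₂(6) = 2.585 bits. Any distribution with genuine randomness has higher entropy than a deterministic one.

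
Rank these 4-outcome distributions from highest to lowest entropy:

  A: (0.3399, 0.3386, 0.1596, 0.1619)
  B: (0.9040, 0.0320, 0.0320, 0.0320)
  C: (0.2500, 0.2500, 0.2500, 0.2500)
C > A > B

Key insight: Entropy is maximized by uniform distributions and minimized by concentrated distributions.

- Uniform distributions have maximum entropy log₂(4) = 2.0000 bits
- The more "peaked" or concentrated a distribution, the lower its entropy

Entropies:
  H(A) = 1.9060 bits
  H(B) = 0.6083 bits
  H(C) = 2.0000 bits

Ranking: C > A > B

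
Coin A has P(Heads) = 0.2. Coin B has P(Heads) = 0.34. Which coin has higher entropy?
B

For binary distributions, entropy is maximized at p=0.5 and decreases as p moves toward 0 or 1.

H(A) = H(0.2) = 0.7219 bits
H(B) = H(0.34) = 0.9248 bits

Distribution B (p=0.34) is closer to uniform (p=0.5), so it has higher entropy.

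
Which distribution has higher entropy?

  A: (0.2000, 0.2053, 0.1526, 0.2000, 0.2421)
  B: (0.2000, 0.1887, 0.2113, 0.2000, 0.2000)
B

Both distributions are close to uniform, making this a harder comparison.

H(A) = 2.3070 bits
H(B) = 2.3210 bits

The distribution closer to uniform has higher entropy.
Answer: B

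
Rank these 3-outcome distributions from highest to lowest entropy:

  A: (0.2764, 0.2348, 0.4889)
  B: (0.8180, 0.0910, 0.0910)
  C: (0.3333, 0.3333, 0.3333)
C > A > B

Key insight: Entropy is maximized by uniform distributions and minimized by concentrated distributions.

- Uniform distributions have maximum entropy log₂(3) = 1.5850 bits
- The more "peaked" or concentrated a distribution, the lower its entropy

Entropies:
  H(A) = 1.5083 bits
  H(B) = 0.8664 bits
  H(C) = 1.5850 bits

Ranking: C > A > B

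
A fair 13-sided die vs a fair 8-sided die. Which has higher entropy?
13-sided die

Both are uniform distributions; for uniform over n outcomes, H = log₂(n). H(13-sided) = log₂(13) = 3.700 bits and H(8-sided) = log₂(8) = 3.000 bits. More outcomes in a uniform distribution means higher entropy.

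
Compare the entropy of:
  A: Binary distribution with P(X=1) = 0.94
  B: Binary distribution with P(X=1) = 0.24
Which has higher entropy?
B

For binary distributions, entropy is maximized at p=0.5 and decreases as p moves toward 0 or 1.

H(A) = H(0.94) = 0.3274 bits
H(B) = H(0.24) = 0.7950 bits

Distribution B (p=0.24) is closer to uniform (p=0.5), so it has higher entropy.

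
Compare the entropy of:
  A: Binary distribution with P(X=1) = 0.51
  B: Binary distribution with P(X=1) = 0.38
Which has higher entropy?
A

For binary distributions, entropy is maximized at p=0.5 and decreases as p moves toward 0 or 1.

H(A) = H(0.51) = 0.9997 bits
H(B) = H(0.38) = 0.9580 bits

Distribution A (p=0.51) is closer to uniform (p=0.5), so it has higher entropy.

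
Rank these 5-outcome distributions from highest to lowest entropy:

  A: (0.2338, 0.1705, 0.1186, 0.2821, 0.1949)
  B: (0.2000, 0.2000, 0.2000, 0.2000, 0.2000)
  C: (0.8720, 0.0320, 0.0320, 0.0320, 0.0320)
B > A > C

Key insight: Entropy is maximized by uniform distributions and minimized by concentrated distributions.

- Uniform distributions have maximum entropy log₂(5) = 2.3219 bits
- The more "peaked" or concentrated a distribution, the lower its entropy

Entropies:
  H(A) = 2.2651 bits
  H(B) = 2.3219 bits
  H(C) = 0.8079 bits

Ranking: B > A > C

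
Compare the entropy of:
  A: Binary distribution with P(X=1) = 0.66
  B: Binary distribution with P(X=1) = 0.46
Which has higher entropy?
B

For binary distributions, entropy is maximized at p=0.5 and decreases as p moves toward 0 or 1.

H(A) = H(0.66) = 0.9248 bits
H(B) = H(0.46) = 0.9954 bits

Distribution B (p=0.46) is closer to uniform (p=0.5), so it has higher entropy.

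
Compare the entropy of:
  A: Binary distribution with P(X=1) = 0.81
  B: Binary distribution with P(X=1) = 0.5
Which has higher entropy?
B

For binary distributions, entropy is maximized at p=0.5 and decreases as p moves toward 0 or 1.

H(A) = H(0.81) = 0.7015 bits
H(B) = H(0.5) = 1.0000 bits

Distribution B (p=0.5) is closer to uniform (p=0.5), so it has higher entropy.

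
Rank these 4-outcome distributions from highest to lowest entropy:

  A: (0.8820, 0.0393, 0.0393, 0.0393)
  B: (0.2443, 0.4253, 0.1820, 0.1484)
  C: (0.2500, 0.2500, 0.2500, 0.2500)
C > B > A

Key insight: Entropy is maximized by uniform distributions and minimized by concentrated distributions.

- Uniform distributions have maximum entropy log₂(4) = 2.0000 bits
- The more "peaked" or concentrated a distribution, the lower its entropy

Entropies:
  H(A) = 0.7106 bits
  H(B) = 1.8771 bits
  H(C) = 2.0000 bits

Ranking: C > B > A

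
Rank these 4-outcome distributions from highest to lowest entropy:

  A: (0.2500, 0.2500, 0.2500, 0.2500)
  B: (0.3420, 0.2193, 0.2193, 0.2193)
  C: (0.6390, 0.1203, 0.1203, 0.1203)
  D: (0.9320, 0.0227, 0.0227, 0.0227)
A > B > C > D

Key insight: Entropy is maximized by uniform distributions and minimized by concentrated distributions.

Entropies:
  H(A) = 2.0000 bits
  H(B) = 1.9696 bits
  H(C) = 1.5157 bits
  H(D) = 0.4662 bits

Ranking: A > B > C > D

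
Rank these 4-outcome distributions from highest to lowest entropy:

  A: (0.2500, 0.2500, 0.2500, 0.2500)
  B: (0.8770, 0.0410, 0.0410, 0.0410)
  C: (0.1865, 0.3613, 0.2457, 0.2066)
A > C > B

Key insight: Entropy is maximized by uniform distributions and minimized by concentrated distributions.

- Uniform distributions have maximum entropy log₂(4) = 2.0000 bits
- The more "peaked" or concentrated a distribution, the lower its entropy

Entropies:
  H(A) = 2.0000 bits
  H(B) = 0.7329 bits
  H(C) = 1.9500 bits

Ranking: A > C > B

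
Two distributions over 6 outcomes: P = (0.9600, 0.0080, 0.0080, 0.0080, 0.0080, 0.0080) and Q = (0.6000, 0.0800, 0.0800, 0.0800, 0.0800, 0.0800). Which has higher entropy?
Q

P is highly concentrated on one outcome (96%), making it nearly deterministic. Q spreads its mass more evenly (max 60%). The more spread-out distribution has higher entropy: H(P) ≈ 0.335 bits, H(Q) ≈ 1.900 bits.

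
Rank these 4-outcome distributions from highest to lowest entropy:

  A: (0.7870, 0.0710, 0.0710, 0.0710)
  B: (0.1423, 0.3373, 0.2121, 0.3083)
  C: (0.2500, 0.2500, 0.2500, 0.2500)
C > B > A

Key insight: Entropy is maximized by uniform distributions and minimized by concentrated distributions.

- Uniform distributions have maximum entropy log₂(4) = 2.0000 bits
- The more "peaked" or concentrated a distribution, the lower its entropy

Entropies:
  H(A) = 1.0848 bits
  H(B) = 1.9270 bits
  H(C) = 2.0000 bits

Ranking: C > B > A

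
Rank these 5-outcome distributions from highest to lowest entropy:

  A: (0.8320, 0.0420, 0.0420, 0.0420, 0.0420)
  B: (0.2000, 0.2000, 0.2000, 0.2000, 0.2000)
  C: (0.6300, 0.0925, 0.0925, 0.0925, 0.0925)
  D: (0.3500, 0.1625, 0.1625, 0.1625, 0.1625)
B > D > C > A

Key insight: Entropy is maximized by uniform distributions and minimized by concentrated distributions.

Entropies:
  H(A) = 0.9891 bits
  H(B) = 2.3219 bits
  H(C) = 1.6907 bits
  H(D) = 2.2341 bits

Ranking: B > D > C > A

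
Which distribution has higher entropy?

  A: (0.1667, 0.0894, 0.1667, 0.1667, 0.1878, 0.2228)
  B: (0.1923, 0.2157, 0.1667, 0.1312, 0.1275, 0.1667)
B

Both distributions are close to uniform, making this a harder comparison.

H(A) = 2.5397 bits
H(B) = 2.5596 bits

The distribution closer to uniform has higher entropy.
Answer: B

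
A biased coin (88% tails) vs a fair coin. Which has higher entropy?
Fair coin

The fair coin is uniform (p=0.5), maximizing binary entropy at 1 bit. The biased coin has H(0.88) ≈ 0.529 bits — its outcome is more predictable, so its entropy is lower.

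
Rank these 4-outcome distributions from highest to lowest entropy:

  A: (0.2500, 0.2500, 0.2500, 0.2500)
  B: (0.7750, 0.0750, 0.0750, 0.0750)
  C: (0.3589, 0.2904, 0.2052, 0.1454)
A > C > B

Key insight: Entropy is maximized by uniform distributions and minimized by concentrated distributions.

- Uniform distributions have maximum entropy log₂(4) = 2.0000 bits
- The more "peaked" or concentrated a distribution, the lower its entropy

Entropies:
  H(A) = 2.0000 bits
  H(B) = 1.1258 bits
  H(C) = 1.9220 bits

Ranking: A > C > B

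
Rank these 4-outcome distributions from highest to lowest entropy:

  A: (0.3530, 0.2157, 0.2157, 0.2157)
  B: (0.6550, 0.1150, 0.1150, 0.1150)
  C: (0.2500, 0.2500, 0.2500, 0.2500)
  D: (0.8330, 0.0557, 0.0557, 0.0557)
C > A > B > D

Key insight: Entropy is maximized by uniform distributions and minimized by concentrated distributions.

Entropies:
  H(A) = 1.9622 bits
  H(B) = 1.4763 bits
  H(C) = 2.0000 bits
  H(D) = 0.9155 bits

Ranking: C > A > B > D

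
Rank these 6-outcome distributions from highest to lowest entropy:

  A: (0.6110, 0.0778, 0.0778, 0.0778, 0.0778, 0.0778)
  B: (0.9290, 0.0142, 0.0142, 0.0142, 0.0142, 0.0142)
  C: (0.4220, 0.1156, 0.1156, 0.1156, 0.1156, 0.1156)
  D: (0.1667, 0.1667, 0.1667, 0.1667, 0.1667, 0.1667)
D > C > A > B

Key insight: Entropy is maximized by uniform distributions and minimized by concentrated distributions.

Entropies:
  H(A) = 1.8674 bits
  H(B) = 0.5345 bits
  H(C) = 2.3244 bits
  H(D) = 2.5850 bits

Ranking: D > C > A > B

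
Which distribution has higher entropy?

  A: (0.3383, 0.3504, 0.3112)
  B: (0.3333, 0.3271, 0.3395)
B

Both distributions are close to uniform, making this a harder comparison.

H(A) = 1.5832 bits
H(B) = 1.5848 bits

The distribution closer to uniform has higher entropy.
Answer: B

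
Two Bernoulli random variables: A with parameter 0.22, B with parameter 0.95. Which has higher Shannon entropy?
A

For binary distributions, entropy is maximized at p=0.5 and decreases as p moves toward 0 or 1.

H(A) = H(0.22) = 0.7602 bits
H(B) = H(0.95) = 0.2864 bits

Distribution A (p=0.22) is closer to uniform (p=0.5), so it has higher entropy.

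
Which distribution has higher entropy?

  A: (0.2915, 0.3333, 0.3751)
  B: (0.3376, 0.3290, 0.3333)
B

Both distributions are close to uniform, making this a harder comparison.

H(A) = 1.5774 bits
H(B) = 1.5849 bits

The distribution closer to uniform has higher entropy.
Answer: B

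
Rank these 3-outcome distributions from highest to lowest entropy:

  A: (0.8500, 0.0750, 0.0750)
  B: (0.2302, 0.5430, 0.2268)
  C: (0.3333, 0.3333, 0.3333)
C > B > A

Key insight: Entropy is maximized by uniform distributions and minimized by concentrated distributions.

- Uniform distributions have maximum entropy log₂(3) = 1.5850 bits
- The more "peaked" or concentrated a distribution, the lower its entropy

Entropies:
  H(A) = 0.7598 bits
  H(B) = 1.4517 bits
  H(C) = 1.5850 bits

Ranking: C > B > A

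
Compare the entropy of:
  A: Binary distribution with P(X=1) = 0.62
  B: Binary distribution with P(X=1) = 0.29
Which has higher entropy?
A

For binary distributions, entropy is maximized at p=0.5 and decreases as p moves toward 0 or 1.

H(A) = H(0.62) = 0.9580 bits
H(B) = H(0.29) = 0.8687 bits

Distribution A (p=0.62) is closer to uniform (p=0.5), so it has higher entropy.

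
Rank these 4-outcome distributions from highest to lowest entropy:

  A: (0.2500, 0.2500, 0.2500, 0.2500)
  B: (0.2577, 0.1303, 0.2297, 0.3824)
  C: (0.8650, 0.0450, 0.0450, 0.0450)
A > B > C

Key insight: Entropy is maximized by uniform distributions and minimized by concentrated distributions.

- Uniform distributions have maximum entropy log₂(4) = 2.0000 bits
- The more "peaked" or concentrated a distribution, the lower its entropy

Entropies:
  H(A) = 2.0000 bits
  H(B) = 1.9049 bits
  H(C) = 0.7850 bits

Ranking: A > B > C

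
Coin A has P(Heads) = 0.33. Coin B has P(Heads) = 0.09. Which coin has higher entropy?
A

For binary distributions, entropy is maximized at p=0.5 and decreases as p moves toward 0 or 1.

H(A) = H(0.33) = 0.9149 bits
H(B) = H(0.09) = 0.4365 bits

Distribution A (p=0.33) is closer to uniform (p=0.5), so it has higher entropy.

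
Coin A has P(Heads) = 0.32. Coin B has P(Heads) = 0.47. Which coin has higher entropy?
B

For binary distributions, entropy is maximized at p=0.5 and decreases as p moves toward 0 or 1.

H(A) = H(0.32) = 0.9044 bits
H(B) = H(0.47) = 0.9974 bits

Distribution B (p=0.47) is closer to uniform (p=0.5), so it has higher entropy.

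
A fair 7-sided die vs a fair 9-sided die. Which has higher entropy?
9-sided die

Both are uniform distributions; for uniform over n outcomes, H = log₂(n). H(7-sided) = log₂(7) = 2.807 bits and H(9-sided) = log₂(9) = 3.170 bits. More outcomes in a uniform distribution means higher entropy.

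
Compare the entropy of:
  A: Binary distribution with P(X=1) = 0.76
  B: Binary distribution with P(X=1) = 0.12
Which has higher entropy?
A

For binary distributions, entropy is maximized at p=0.5 and decreases as p moves toward 0 or 1.

H(A) = H(0.76) = 0.7950 bits
H(B) = H(0.12) = 0.5294 bits

Distribution A (p=0.76) is closer to uniform (p=0.5), so it has higher entropy.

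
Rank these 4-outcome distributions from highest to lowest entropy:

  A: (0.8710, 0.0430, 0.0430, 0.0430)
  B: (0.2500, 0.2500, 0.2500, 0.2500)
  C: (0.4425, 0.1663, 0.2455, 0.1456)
B > C > A

Key insight: Entropy is maximized by uniform distributions and minimized by concentrated distributions.

- Uniform distributions have maximum entropy log₂(4) = 2.0000 bits
- The more "peaked" or concentrated a distribution, the lower its entropy

Entropies:
  H(A) = 0.7591 bits
  H(B) = 2.0000 bits
  H(C) = 1.8531 bits

Ranking: B > C > A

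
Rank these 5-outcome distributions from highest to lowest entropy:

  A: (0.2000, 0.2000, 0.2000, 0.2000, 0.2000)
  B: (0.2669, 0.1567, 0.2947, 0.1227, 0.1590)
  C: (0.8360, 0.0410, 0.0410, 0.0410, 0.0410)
A > B > C

Key insight: Entropy is maximized by uniform distributions and minimized by concentrated distributions.

- Uniform distributions have maximum entropy log₂(5) = 2.3219 bits
- The more "peaked" or concentrated a distribution, the lower its entropy

Entropies:
  H(A) = 2.3219 bits
  H(B) = 2.2403 bits
  H(C) = 0.9718 bits

Ranking: A > B > C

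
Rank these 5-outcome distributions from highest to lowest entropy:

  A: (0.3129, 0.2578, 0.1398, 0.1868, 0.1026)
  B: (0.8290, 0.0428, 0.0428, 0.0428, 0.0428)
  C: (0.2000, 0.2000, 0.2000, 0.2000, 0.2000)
C > A > B

Key insight: Entropy is maximized by uniform distributions and minimized by concentrated distributions.

- Uniform distributions have maximum entropy log₂(5) = 2.3219 bits
- The more "peaked" or concentrated a distribution, the lower its entropy

Entropies:
  H(A) = 2.2148 bits
  H(B) = 1.0020 bits
  H(C) = 2.3219 bits

Ranking: C > A > B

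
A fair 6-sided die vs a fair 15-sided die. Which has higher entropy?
15-sided die

Both are uniform distributions; for uniform over n outcomes, H = log₂(n). H(6-sided) = log₂(6) = 2.585 bits and H(15-sided) = log₂(15) = 3.907 bits. More outcomes in a uniform distribution means higher entropy.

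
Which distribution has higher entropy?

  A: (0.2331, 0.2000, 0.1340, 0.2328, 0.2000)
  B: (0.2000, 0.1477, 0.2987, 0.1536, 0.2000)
A

Both distributions are close to uniform, making this a harder comparison.

H(A) = 2.2967 bits
H(B) = 2.2722 bits

The distribution closer to uniform has higher entropy.
Answer: A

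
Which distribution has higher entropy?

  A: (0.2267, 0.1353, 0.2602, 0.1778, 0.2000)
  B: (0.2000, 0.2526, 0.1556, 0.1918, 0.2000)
B

Both distributions are close to uniform, making this a harder comparison.

H(A) = 2.2886 bits
H(B) = 2.3048 bits

The distribution closer to uniform has higher entropy.
Answer: B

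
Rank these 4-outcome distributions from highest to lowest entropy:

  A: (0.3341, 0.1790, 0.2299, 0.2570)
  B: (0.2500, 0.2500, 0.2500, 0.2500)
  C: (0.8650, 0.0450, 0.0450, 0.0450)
B > A > C

Key insight: Entropy is maximized by uniform distributions and minimized by concentrated distributions.

- Uniform distributions have maximum entropy log₂(4) = 2.0000 bits
- The more "peaked" or concentrated a distribution, the lower its entropy

Entropies:
  H(A) = 1.9641 bits
  H(B) = 2.0000 bits
  H(C) = 0.7850 bits

Ranking: B > A > C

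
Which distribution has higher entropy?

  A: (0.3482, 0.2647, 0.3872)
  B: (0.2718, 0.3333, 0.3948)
B

Both distributions are close to uniform, making this a harder comparison.

H(A) = 1.5675 bits
H(B) = 1.5685 bits

The distribution closer to uniform has higher entropy.
Answer: B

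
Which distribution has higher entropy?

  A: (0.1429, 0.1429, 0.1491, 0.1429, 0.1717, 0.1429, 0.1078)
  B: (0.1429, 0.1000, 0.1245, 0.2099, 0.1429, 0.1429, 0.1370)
A

Both distributions are close to uniform, making this a harder comparison.

H(A) = 2.7964 bits
H(B) = 2.7752 bits

The distribution closer to uniform has higher entropy.
Answer: A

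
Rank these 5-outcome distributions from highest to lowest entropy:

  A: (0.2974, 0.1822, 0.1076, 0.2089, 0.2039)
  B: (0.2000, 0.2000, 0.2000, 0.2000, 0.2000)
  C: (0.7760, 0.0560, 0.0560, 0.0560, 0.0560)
B > A > C

Key insight: Entropy is maximized by uniform distributions and minimized by concentrated distributions.

- Uniform distributions have maximum entropy log₂(5) = 2.3219 bits
- The more "peaked" or concentrated a distribution, the lower its entropy

Entropies:
  H(A) = 2.2536 bits
  H(B) = 2.3219 bits
  H(C) = 1.2154 bits

Ranking: B > A > C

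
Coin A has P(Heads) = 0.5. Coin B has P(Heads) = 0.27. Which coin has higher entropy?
A

For binary distributions, entropy is maximized at p=0.5 and decreases as p moves toward 0 or 1.

H(A) = H(0.5) = 1.0000 bits
H(B) = H(0.27) = 0.8415 bits

Distribution A (p=0.5) is closer to uniform (p=0.5), so it has higher entropy.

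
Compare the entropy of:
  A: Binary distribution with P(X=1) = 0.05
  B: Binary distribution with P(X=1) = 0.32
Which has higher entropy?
B

For binary distributions, entropy is maximized at p=0.5 and decreases as p moves toward 0 or 1.

H(A) = H(0.05) = 0.2864 bits
H(B) = H(0.32) = 0.9044 bits

Distribution B (p=0.32) is closer to uniform (p=0.5), so it has higher entropy.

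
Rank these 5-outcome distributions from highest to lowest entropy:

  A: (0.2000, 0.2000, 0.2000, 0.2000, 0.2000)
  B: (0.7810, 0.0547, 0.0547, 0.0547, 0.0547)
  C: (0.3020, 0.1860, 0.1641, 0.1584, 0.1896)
A > C > B

Key insight: Entropy is maximized by uniform distributions and minimized by concentrated distributions.

- Uniform distributions have maximum entropy log₂(5) = 2.3219 bits
- The more "peaked" or concentrated a distribution, the lower its entropy

Entropies:
  H(A) = 2.3219 bits
  H(B) = 1.1963 bits
  H(C) = 2.2767 bits

Ranking: A > C > B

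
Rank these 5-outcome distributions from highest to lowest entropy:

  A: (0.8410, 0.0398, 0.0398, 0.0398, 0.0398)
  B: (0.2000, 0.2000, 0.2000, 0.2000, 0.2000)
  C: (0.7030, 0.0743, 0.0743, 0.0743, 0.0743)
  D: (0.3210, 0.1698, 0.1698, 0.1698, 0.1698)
B > D > C > A

Key insight: Entropy is maximized by uniform distributions and minimized by concentrated distributions.

Entropies:
  H(A) = 0.9499 bits
  H(B) = 2.3219 bits
  H(C) = 1.4716 bits
  H(D) = 2.2635 bits

Ranking: B > D > C > A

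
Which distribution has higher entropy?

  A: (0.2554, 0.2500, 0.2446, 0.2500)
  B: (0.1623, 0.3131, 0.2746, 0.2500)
A

Both distributions are close to uniform, making this a harder comparison.

H(A) = 1.9998 bits
H(B) = 1.9623 bits

The distribution closer to uniform has higher entropy.
Answer: A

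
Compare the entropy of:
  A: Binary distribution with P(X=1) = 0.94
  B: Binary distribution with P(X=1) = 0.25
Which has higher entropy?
B

For binary distributions, entropy is maximized at p=0.5 and decreases as p moves toward 0 or 1.

H(A) = H(0.94) = 0.3274 bits
H(B) = H(0.25) = 0.8113 bits

Distribution B (p=0.25) is closer to uniform (p=0.5), so it has higher entropy.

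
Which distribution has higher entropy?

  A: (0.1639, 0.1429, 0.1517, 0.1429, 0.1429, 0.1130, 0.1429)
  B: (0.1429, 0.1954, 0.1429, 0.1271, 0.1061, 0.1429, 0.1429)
A

Both distributions are close to uniform, making this a harder comparison.

H(A) = 2.8000 bits
H(B) = 2.7860 bits

The distribution closer to uniform has higher entropy.
Answer: A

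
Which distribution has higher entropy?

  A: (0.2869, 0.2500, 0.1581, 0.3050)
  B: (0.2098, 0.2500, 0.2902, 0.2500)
B

Both distributions are close to uniform, making this a harder comparison.

H(A) = 1.9600 bits
H(B) = 1.9907 bits

The distribution closer to uniform has higher entropy.
Answer: B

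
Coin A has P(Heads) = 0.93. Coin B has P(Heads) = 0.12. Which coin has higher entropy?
B

For binary distributions, entropy is maximized at p=0.5 and decreases as p moves toward 0 or 1.

H(A) = H(0.93) = 0.3659 bits
H(B) = H(0.12) = 0.5294 bits

Distribution B (p=0.12) is closer to uniform (p=0.5), so it has higher entropy.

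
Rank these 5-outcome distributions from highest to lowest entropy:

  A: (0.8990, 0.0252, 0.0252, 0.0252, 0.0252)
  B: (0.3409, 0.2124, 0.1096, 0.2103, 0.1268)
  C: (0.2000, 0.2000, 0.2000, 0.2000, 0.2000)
C > B > A

Key insight: Entropy is maximized by uniform distributions and minimized by concentrated distributions.

- Uniform distributions have maximum entropy log₂(5) = 2.3219 bits
- The more "peaked" or concentrated a distribution, the lower its entropy

Entropies:
  H(A) = 0.6742 bits
  H(B) = 2.2045 bits
  H(C) = 2.3219 bits

Ranking: C > B > A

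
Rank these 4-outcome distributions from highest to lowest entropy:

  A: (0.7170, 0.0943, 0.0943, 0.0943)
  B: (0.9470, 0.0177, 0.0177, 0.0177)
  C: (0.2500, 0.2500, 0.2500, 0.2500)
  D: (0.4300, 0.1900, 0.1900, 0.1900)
C > D > A > B

Key insight: Entropy is maximized by uniform distributions and minimized by concentrated distributions.

Entropies:
  H(A) = 1.3081 bits
  H(B) = 0.3830 bits
  H(C) = 2.0000 bits
  H(D) = 1.8892 bits

Ranking: C > D > A > B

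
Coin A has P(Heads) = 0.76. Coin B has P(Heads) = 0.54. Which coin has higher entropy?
B

For binary distributions, entropy is maximized at p=0.5 and decreases as p moves toward 0 or 1.

H(A) = H(0.76) = 0.7950 bits
H(B) = H(0.54) = 0.9954 bits

Distribution B (p=0.54) is closer to uniform (p=0.5), so it has higher entropy.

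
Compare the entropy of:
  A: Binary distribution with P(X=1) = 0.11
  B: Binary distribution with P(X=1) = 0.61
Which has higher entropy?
B

For binary distributions, entropy is maximized at p=0.5 and decreases as p moves toward 0 or 1.

H(A) = H(0.11) = 0.4999 bits
H(B) = H(0.61) = 0.9648 bits

Distribution B (p=0.61) is closer to uniform (p=0.5), so it has higher entropy.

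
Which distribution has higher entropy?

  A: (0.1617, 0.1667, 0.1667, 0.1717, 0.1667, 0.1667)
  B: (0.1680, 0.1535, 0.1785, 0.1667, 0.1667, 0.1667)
A

Both distributions are close to uniform, making this a harder comparison.

H(A) = 2.5847 bits
H(B) = 2.5836 bits

The distribution closer to uniform has higher entropy.
Answer: A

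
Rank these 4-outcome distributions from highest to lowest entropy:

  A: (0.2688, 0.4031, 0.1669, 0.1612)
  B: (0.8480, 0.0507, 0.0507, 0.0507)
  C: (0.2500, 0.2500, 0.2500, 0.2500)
C > A > B

Key insight: Entropy is maximized by uniform distributions and minimized by concentrated distributions.

- Uniform distributions have maximum entropy log₂(4) = 2.0000 bits
- The more "peaked" or concentrated a distribution, the lower its entropy

Entropies:
  H(A) = 1.8933 bits
  H(B) = 0.8557 bits
  H(C) = 2.0000 bits

Ranking: C > A > B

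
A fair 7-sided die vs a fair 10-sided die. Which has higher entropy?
10-sided die

Both are uniform distributions; for uniform over n outcomes, H = log₂(n). H(7-sided) = log₂(7) = 2.807 bits and H(10-sided) = log₂(10) = 3.322 bits. More outcomes in a uniform distribution means higher entropy.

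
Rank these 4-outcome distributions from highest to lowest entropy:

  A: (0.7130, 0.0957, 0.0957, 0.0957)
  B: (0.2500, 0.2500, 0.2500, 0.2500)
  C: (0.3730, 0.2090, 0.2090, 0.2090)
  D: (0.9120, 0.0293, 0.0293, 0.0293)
B > C > A > D

Key insight: Entropy is maximized by uniform distributions and minimized by concentrated distributions.

Entropies:
  H(A) = 1.3197 bits
  H(B) = 2.0000 bits
  H(C) = 1.9467 bits
  H(D) = 0.5692 bits

Ranking: B > C > A > D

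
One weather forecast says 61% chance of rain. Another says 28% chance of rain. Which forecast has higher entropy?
61% forecast

Treat each forecast as a Bernoulli distribution. Binary entropy is maximized at p=0.5 and falls off symmetrically toward 0 or 1. The 61% forecast is closer to 50%, so it is more uncertain. H(61%) ≈ 0.965 bits, H(28%) ≈ 0.855 bits.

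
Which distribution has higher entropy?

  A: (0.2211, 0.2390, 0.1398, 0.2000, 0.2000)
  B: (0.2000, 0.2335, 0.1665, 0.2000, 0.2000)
B

Both distributions are close to uniform, making this a harder comparison.

H(A) = 2.3006 bits
H(B) = 2.3138 bits

The distribution closer to uniform has higher entropy.
Answer: B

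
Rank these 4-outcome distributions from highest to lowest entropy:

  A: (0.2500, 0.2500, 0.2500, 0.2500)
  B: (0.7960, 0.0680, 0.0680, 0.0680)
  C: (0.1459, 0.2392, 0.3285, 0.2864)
A > C > B

Key insight: Entropy is maximized by uniform distributions and minimized by concentrated distributions.

- Uniform distributions have maximum entropy log₂(4) = 2.0000 bits
- The more "peaked" or concentrated a distribution, the lower its entropy

Entropies:
  H(A) = 2.0000 bits
  H(B) = 1.0532 bits
  H(C) = 1.9430 bits

Ranking: A > C > B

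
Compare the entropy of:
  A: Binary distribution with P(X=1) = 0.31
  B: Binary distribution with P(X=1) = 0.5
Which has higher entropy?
B

For binary distributions, entropy is maximized at p=0.5 and decreases as p moves toward 0 or 1.

H(A) = H(0.31) = 0.8932 bits
H(B) = H(0.5) = 1.0000 bits

Distribution B (p=0.5) is closer to uniform (p=0.5), so it has higher entropy.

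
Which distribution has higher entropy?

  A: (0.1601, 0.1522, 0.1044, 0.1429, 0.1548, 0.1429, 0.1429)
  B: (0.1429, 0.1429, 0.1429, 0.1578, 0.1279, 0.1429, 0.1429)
B

Both distributions are close to uniform, making this a harder comparison.

H(A) = 2.7965 bits
H(B) = 2.8051 bits

The distribution closer to uniform has higher entropy.
Answer: B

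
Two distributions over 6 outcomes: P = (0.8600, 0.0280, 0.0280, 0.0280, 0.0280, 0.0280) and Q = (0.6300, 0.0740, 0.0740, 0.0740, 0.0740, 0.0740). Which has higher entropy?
Q

P is highly concentrated on one outcome (86%), making it nearly deterministic. Q spreads its mass more evenly (max 63%). The more spread-out distribution has higher entropy: H(P) ≈ 0.909 bits, H(Q) ≈ 1.810 bits.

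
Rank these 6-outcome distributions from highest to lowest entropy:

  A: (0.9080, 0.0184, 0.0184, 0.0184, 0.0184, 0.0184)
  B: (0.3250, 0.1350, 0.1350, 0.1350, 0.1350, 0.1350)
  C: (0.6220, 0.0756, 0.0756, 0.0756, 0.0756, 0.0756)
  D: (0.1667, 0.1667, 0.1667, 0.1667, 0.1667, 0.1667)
D > B > C > A

Key insight: Entropy is maximized by uniform distributions and minimized by concentrated distributions.

Entropies:
  H(A) = 0.6567 bits
  H(B) = 2.4770 bits
  H(C) = 1.8343 bits
  H(D) = 2.5850 bits

Ranking: D > B > C > A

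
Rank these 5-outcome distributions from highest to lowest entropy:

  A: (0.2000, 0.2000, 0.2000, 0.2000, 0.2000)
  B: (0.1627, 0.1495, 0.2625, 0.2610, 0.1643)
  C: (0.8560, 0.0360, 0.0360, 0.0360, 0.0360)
A > B > C

Key insight: Entropy is maximized by uniform distributions and minimized by concentrated distributions.

- Uniform distributions have maximum entropy log₂(5) = 2.3219 bits
- The more "peaked" or concentrated a distribution, the lower its entropy

Entropies:
  H(A) = 2.3219 bits
  H(B) = 2.2765 bits
  H(C) = 0.8826 bits

Ranking: A > B > C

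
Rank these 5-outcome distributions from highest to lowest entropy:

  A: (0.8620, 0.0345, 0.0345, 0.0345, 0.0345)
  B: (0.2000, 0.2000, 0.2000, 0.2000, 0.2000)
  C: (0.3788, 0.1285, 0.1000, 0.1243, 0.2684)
B > C > A

Key insight: Entropy is maximized by uniform distributions and minimized by concentrated distributions.

- Uniform distributions have maximum entropy log₂(5) = 2.3219 bits
- The more "peaked" or concentrated a distribution, the lower its entropy

Entropies:
  H(A) = 0.8550 bits
  H(B) = 2.3219 bits
  H(C) = 2.1264 bits

Ranking: B > C > A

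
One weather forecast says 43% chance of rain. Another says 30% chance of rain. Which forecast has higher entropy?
43% forecast

Treat each forecast as a Bernoulli distribution. Binary entropy is maximized at p=0.5 and falls off symmetrically toward 0 or 1. The 43% forecast is closer to 50%, so it is more uncertain. H(43%) ≈ 0.986 bits, H(30%) ≈ 0.881 bits.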